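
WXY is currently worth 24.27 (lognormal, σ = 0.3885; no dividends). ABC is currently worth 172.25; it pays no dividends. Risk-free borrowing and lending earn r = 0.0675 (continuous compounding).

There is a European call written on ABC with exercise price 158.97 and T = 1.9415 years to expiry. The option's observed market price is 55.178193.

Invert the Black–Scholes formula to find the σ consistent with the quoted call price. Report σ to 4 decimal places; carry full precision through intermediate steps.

sigma = 0.4286

At σ = 0.4286 the Black–Scholes value reproduces the quote:
σ√T = 0.4286·√1.9415 = 0.597201
d₁ = (ln(S/K) + (r+σ²/2)T) / (σ√T) = (ln(172.25/158.97) + (0.0675+0.4286²/2)·1.9415) / 0.597201 = (0.080231 + 0.309376) / 0.597201 = 0.652389
d₂ = d₁ − σ√T = 0.652389 − 0.597201 = 0.055187
e^{−rT} = 0.877173
N(d₁) = 0.742925,  N(d₂) = 0.522005
V = S·N(d₁) − K·e^{−rT}·N(d₂) = 127.968789 − 72.790596 = 55.178193 (equal to the quote); since ∂V/∂σ > 0 for all σ, the implied volatility is unique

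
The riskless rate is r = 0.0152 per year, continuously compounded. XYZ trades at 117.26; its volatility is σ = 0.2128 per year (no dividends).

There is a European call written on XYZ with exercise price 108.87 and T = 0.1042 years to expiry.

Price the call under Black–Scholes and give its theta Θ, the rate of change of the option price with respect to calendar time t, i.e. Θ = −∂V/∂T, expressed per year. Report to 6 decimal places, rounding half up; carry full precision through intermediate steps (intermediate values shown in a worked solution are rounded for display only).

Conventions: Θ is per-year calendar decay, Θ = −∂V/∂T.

σ√T = 0.2128·√0.1042 = 0.068692
d₁ = (ln(S/K) + (r+σ²/2)T) / (σ√T) = (ln(117.26/108.87) + (0.0152+0.2128²/2)·0.1042) / 0.068692 = (0.074239 + 0.003943) / 0.068692 = 1.138159
d₂ = d₁ − σ√T = 1.138159 − 0.068692 = 1.069467
e^{−rT} = 0.998417
N(d₁) = 0.872473,  N(d₂) = 0.857570
Call price V = S·N(d₁) − K·e^{−rT}·N(d₂) = 102.306183 − 93.215936 = 9.090247
φ(d₁) = (1/√(2π))·e^{−d₁²/2} = 0.208745
Θ = −S·φ(d₁)·σ/(2√T) − r·K·e^{−rT}·N(d₂) = −8.068147 − 1.416882 = -9.485029

price = 9.090247
Θ = -9.485029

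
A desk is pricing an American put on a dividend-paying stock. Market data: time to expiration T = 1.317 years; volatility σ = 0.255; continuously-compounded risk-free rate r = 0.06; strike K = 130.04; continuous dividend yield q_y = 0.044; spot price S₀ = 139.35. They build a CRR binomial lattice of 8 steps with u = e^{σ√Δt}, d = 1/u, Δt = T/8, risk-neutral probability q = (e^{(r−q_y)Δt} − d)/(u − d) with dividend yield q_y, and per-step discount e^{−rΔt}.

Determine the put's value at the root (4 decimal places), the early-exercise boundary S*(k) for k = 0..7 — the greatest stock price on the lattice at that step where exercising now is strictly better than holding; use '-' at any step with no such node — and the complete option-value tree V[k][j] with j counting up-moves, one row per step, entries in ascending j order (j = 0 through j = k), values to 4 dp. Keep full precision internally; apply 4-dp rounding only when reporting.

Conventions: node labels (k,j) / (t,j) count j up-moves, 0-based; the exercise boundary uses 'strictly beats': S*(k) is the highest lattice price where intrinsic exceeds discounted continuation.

price = 10.2316
boundary = - - - - 92.1239 83.0689 92.1239 102.1659
tree:
10.2316
14.8868 5.5341
21.0446 8.7007 2.3097
28.7799 13.3215 4.0082 0.5667
37.9161 19.7381 6.8308 1.1153 0.0000
46.9711 28.0683 11.3614 2.1952 0.0000 0.0000
55.1361 37.9161 18.2619 4.3206 0.0000 0.0000 0.0000
62.4985 46.9711 27.8741 8.5039 0.0000 0.0000 0.0000 0.0000
69.1372 55.1361 37.9161 16.7375 0.0000 0.0000 0.0000 0.0000 0.0000

Δt=0.16462, u=1.10901, d=0.90171, q=0.48688, disc=e^(-rΔt)=0.99017
k=8 terminal: V=max(K-S,0) → 69.1372 55.1361 37.9161 16.7375 0.0000 0.0000 0.0000 0.0000 0.0000
k=7: j=0 S=67.5415 intr=62.4985 cont=61.7078 V=62.4985[EX]; j=1 S=83.0689 intr=46.9711 cont=46.2925 V=46.9711[EX]; j=2 S=102.1659 intr=27.8741 cont=27.3334 V=27.8741[EX]; j=3 S=125.6531 intr=4.3869 cont=8.5039 V=8.5039[hold]; j=4 S=154.5399 intr=0.0000 cont=0.0000 V=0.0000[hold]; j=5 S=190.0676 intr=0.0000 cont=0.0000 V=0.0000[hold]; j=6 S=233.7629 intr=0.0000 cont=0.0000 V=0.0000[hold]; j=7 S=287.5034 intr=0.0000 cont=0.0000 V=0.0000[hold]  S*(7)=102.1659
k=6: j=0 S=74.9039 intr=55.1361 cont=54.3985 V=55.1361[EX]; j=1 S=92.1239 intr=37.9161 cont=37.3029 V=37.9161[EX]; j=2 S=113.3025 intr=16.7375 cont=18.2619 V=18.2619[hold]; j=3 S=139.3500 intr=0.0000 cont=4.3206 V=4.3206[hold]; j=4 S=171.3856 intr=0.0000 cont=0.0000 V=0.0000[hold]; j=5 S=210.7860 intr=0.0000 cont=0.0000 V=0.0000[hold]; j=6 S=259.2443 intr=0.0000 cont=0.0000 V=0.0000[hold]  S*(6)=92.1239
k=5: j=0 S=83.0689 intr=46.9711 cont=46.2925 V=46.9711[EX]; j=1 S=102.1659 intr=27.8741 cont=28.0683 V=28.0683[hold]; j=2 S=125.6531 intr=4.3869 cont=11.3614 V=11.3614[hold]; j=3 S=154.5399 intr=0.0000 cont=2.1952 V=2.1952[hold]; j=4 S=190.0676 intr=0.0000 cont=0.0000 V=0.0000[hold]; j=5 S=233.7629 intr=0.0000 cont=0.0000 V=0.0000[hold]  S*(5)=83.0689
k=4: j=0 S=92.1239 intr=37.9161 cont=37.3965 V=37.9161[EX]; j=1 S=113.3025 intr=16.7375 cont=19.7381 V=19.7381[hold]; j=2 S=139.3500 intr=0.0000 cont=6.8308 V=6.8308[hold]; j=3 S=171.3856 intr=0.0000 cont=1.1153 V=1.1153[hold]; j=4 S=210.7860 intr=0.0000 cont=0.0000 V=0.0000[hold]  S*(4)=92.1239
k=3: j=0 S=102.1659 intr=27.8741 cont=28.7799 V=28.7799[hold]; j=1 S=125.6531 intr=4.3869 cont=13.3215 V=13.3215[hold]; j=2 S=154.5399 intr=0.0000 cont=4.0082 V=4.0082[hold]; j=3 S=190.0676 intr=0.0000 cont=0.5667 V=0.5667[hold]  S*(3)=-
k=2: j=0 S=113.3025 intr=16.7375 cont=21.0446 V=21.0446[hold]; j=1 S=139.3500 intr=0.0000 cont=8.7007 V=8.7007[hold]; j=2 S=171.3856 intr=0.0000 cont=2.3097 V=2.3097[hold]  S*(2)=-
k=1: j=0 S=125.6531 intr=4.3869 cont=14.8868 V=14.8868[hold]; j=1 S=154.5399 intr=0.0000 cont=5.5341 V=5.5341[hold]  S*(1)=-
k=0: j=0 S=139.3500 intr=0.0000 cont=10.2316 V=10.2316[hold]  S*(0)=-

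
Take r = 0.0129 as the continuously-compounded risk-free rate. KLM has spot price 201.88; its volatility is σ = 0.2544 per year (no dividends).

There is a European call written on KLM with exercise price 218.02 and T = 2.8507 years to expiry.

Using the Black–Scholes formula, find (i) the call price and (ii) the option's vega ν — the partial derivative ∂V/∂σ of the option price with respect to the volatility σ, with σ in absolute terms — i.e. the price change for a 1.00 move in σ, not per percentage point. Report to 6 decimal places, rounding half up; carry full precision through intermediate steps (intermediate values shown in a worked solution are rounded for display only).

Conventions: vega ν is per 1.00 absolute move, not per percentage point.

σ√T = 0.2544·√2.8507 = 0.429529
d₁ = (ln(S/K) + (r+σ²/2)T) / (σ√T) = (ln(201.88/218.02) + (0.0129+0.2544²/2)·2.8507) / 0.429529 = (-0.076913 + 0.129022) / 0.429529 = 0.121315
d₂ = d₁ − σ√T = 0.121315 − 0.429529 = -0.308214
e^{−rT} = 0.963894
N(d₁) = 0.548279,  N(d₂) = 0.378960
Call price V = S·N(d₁) − K·e^{−rT}·N(d₂) = 110.686625 − 79.637676 = 31.048949
φ(d₁) = (1/√(2π))·e^{−d₁²/2} = 0.396017
ν = S·φ(d₁)·√T = 134.984308

price = 31.048949
ν = 134.984308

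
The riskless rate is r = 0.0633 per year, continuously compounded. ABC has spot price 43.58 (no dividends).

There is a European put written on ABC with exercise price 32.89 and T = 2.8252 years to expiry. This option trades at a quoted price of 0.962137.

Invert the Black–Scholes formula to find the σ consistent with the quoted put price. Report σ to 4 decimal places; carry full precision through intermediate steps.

At σ = 0.2475 the Black–Scholes value reproduces the quote:
σ√T = 0.2475·√2.8252 = 0.416006
d₁ = (ln(S/K) + (r+σ²/2)T) / (σ√T) = (ln(43.58/32.89) + (0.0633+0.2475²/2)·2.8252) / 0.416006 = (0.281430 + 0.265366) / 0.416006 = 1.314392
d₂ = d₁ − σ√T = 1.314392 − 0.416006 = 0.898386
e^{−rT} = 0.836244
N(−d₁) = 0.094357,  N(−d₂) = 0.184490
V = K·e^{−rT}·N(−d₂) − S·N(−d₁) = 5.074219 − 4.112082 = 0.962137 (matching the quote); vega is positive throughout, so no other σ reproduces this price

sigma = 0.2475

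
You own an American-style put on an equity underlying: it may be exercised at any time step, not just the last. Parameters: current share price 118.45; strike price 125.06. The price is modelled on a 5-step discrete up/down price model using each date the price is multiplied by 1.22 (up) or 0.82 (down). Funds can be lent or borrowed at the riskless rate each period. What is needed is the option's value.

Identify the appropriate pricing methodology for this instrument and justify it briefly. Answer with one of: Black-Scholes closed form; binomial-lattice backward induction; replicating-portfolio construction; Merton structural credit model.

framework: binomial-lattice backward induction

Key observation: the put (strike 125.06 on spot 118.45) is American-style on a 5-step discrete price model, so the early-exercise decision at every node requires stepwise backward valuation — a closed form cannot price the exercise right.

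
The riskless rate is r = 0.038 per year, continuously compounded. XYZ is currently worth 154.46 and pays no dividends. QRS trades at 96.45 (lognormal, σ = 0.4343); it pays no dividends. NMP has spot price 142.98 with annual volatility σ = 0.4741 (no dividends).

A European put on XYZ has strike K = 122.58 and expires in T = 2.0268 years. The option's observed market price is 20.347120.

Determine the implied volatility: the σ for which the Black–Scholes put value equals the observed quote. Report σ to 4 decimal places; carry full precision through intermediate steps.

At σ = 0.5048 the Black–Scholes value reproduces the quote:
σ√T = 0.5048·√2.0268 = 0.718662
d₁ = (ln(S/K) + (r+σ²/2)T) / (σ√T) = (ln(154.46/122.58) + (0.038+0.5048²/2)·2.0268) / 0.718662 = (0.231171 + 0.335256) / 0.718662 = 0.788169
d₂ = d₁ − σ√T = 0.788169 − 0.718662 = 0.069507
e^{−rT} = 0.925873
N(−d₁) = 0.215299,  N(−d₂) = 0.472293
V = K·e^{−rT}·N(−d₂) − S·N(−d₁) = 53.602187 − 33.255067 = 20.347120 (the quoted price), and the Black–Scholes price is strictly increasing in σ, so σ is unique

sigma = 0.5048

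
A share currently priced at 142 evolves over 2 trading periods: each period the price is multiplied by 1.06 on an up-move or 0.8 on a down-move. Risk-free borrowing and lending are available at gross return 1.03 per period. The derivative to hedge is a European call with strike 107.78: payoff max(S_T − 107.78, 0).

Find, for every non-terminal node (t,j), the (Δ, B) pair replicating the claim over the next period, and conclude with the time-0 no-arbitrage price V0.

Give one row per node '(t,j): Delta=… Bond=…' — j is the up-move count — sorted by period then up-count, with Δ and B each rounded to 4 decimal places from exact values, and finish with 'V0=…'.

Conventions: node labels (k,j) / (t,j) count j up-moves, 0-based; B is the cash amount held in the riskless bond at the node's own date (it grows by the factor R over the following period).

Risk-neutral probability p* = (R−d)/(u−d) = (1.03−0.8)/(1.06−0.8) = 0.8846.
Terminal payoffs: V(2,0)=0.0000, V(2,1)=12.6360, V(2,2)=51.7712
  t=1,j=0: stock 113.6000 → up 120.4160 (V=12.6360), down 90.8800 (V=0.0000). Price 10.8524; hedge Δ=0.4278, bond B=-37.7476.
  t=1,j=1: stock 150.5200 → up 159.5512 (V=51.7712), down 120.4160 (V=12.6360). Price 45.8792; hedge Δ=1.0000, bond B=-104.6408.
  t=0,j=0: stock 142.0000 → up 150.5200 (V=45.8792), down 113.6000 (V=10.8524). Price 40.6191; hedge Δ=0.9487, bond B=-94.0993.
As a check, the time-0 holding Δ(0,0)·S0 + B(0,0) comes to 40.6191 — exactly V0.

(0,0): Delta=0.9487 Bond=-94.0993
(1,0): Delta=0.4278 Bond=-37.7476
(1,1): Delta=1.0000 Bond=-104.6408
V0=40.6191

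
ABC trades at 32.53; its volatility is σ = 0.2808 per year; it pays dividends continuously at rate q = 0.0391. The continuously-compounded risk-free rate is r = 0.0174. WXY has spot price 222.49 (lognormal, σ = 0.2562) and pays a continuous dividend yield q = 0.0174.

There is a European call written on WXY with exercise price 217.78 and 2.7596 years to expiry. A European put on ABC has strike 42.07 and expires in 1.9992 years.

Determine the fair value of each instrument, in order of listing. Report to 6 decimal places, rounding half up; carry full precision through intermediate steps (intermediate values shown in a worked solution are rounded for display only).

[WXY call K=217.78]
σ√T = 0.2562·√2.7596 = 0.425601
d₁ = (ln(S/K) + (r−q+σ²/2)T) / (σ√T) = (ln(222.49/217.78) + (0.0174−0.0174+0.2562²/2)·2.7596) / 0.425601 = (0.021397 + 0.090568) / 0.425601 = 0.263075
d₂ = d₁ − σ√T = 0.263075 − 0.425601 = -0.162526
e^{−rT} = 0.953118
e^{−qT} = 0.953118
N(d₁) = 0.603753,  N(d₂) = 0.435446
price = S·e^{−qT}·N(d₁) − K·e^{−rT}·N(d₂) = 128.031429 − 90.385467 = 37.645962
[ABC put K=42.07]
σ√T = 0.2808·√1.9992 = 0.397032
d₁ = (ln(S/K) + (r−q+σ²/2)T) / (σ√T) = (ln(32.53/42.07) + (0.0174−0.0391+0.2808²/2)·1.9992) / 0.397032 = (-0.257172 + 0.035434) / 0.397032 = -0.558489
d₂ = d₁ − σ√T = -0.558489 − 0.397032 = -0.955520
e^{−rT} = 0.965812
e^{−qT} = 0.924808
N(−d₁) = 0.711745,  N(−d₂) = 0.830343
price = K·e^{−rT}·N(−d₂) − S·e^{−qT}·N(−d₁) = 33.738244 − 21.412136 = 12.326107

price(WXY call K=217.78) = 37.645962
price(ABC put K=42.07) = 12.326107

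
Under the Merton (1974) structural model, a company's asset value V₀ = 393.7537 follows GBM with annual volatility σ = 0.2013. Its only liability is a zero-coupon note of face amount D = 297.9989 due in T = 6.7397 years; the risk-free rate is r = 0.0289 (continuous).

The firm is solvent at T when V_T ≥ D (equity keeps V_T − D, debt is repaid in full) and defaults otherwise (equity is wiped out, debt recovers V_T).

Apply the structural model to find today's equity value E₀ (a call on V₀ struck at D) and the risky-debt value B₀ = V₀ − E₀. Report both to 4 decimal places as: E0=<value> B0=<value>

Apply the equity-as-call identities (strike 297.9989, horizon 6.7397 years):
d₁ = [ln(V₀/D) + (r + σ²/2)T] / (σ√T)
   = [ln(393.7537/297.9989) + (0.0289 + 0.5·0.2013²)·6.7397] / (0.2013·√6.7397)
   = [0.278636 + 0.331329] / 0.522594 = 1.167188
d₂ = d₁ − σ√T = 1.167188 − 0.522594 = 0.644595
N(d₁) = 0.878433,  N(d₂) = 0.740405,  e^(−rT) = 0.823018
E₀ = V₀·N(d₁) − D·e^(−rT)·N(d₂)
   = 393.7537·0.878433 − 297.9989·0.823018·0.740405 = 164.295593
B₀ = V₀ − E₀ = 393.7537 − 164.295593 = 229.458107

E0=164.2956 B0=229.4581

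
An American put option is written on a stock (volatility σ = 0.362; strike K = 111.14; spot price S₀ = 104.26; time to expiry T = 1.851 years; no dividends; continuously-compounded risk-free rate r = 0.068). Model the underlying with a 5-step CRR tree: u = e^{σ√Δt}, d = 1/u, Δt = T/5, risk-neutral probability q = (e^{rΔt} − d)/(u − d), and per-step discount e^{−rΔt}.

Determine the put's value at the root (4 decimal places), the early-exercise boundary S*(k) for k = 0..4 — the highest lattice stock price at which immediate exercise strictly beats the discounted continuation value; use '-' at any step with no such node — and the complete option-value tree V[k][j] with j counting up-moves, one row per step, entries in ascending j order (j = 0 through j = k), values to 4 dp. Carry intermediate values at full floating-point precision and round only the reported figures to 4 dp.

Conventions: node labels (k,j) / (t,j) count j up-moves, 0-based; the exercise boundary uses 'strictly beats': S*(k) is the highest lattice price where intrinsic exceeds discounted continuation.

price = 19.0522
boundary = - - 67.1129 53.8456 67.1129
tree:
19.0522
29.5400 9.6379
44.0271 16.6992 3.1376
57.2944 27.8913 6.4684 0.0000
67.9389 44.0271 13.3349 0.0000 0.0000
76.4792 57.2944 27.4908 0.0000 0.0000 0.0000

Δt=0.37020, u=1.24640, d=0.80231, q=0.50256, disc=e^(-rΔt)=0.97514
k=5 terminal: V=max(K-S,0) → 76.4792 57.2944 27.4908 0.0000 0.0000 0.0000
k=4: j=0 S=43.2011 intr=67.9389 cont=65.1760 V=67.9389[EX]; j=1 S=67.1129 intr=44.0271 cont=41.2642 V=44.0271[EX]; j=2 S=104.2600 intr=6.8800 cont=13.3349 V=13.3349[hold]; j=3 S=161.9680 intr=0.0000 cont=0.0000 V=0.0000[hold]; j=4 S=251.6174 intr=0.0000 cont=0.0000 V=0.0000[hold]  S*(4)=67.1129
k=3: j=0 S=53.8456 intr=57.2944 cont=54.5315 V=57.2944[EX]; j=1 S=83.6492 intr=27.4908 cont=27.8913 V=27.8913[hold]; j=2 S=129.9492 intr=0.0000 cont=6.4684 V=6.4684[hold]; j=3 S=201.8761 intr=0.0000 cont=0.0000 V=0.0000[hold]  S*(3)=53.8456
k=2: j=0 S=67.1129 intr=44.0271 cont=41.4605 V=44.0271[EX]; j=1 S=104.2600 intr=6.8800 cont=16.6992 V=16.6992[hold]; j=2 S=161.9680 intr=0.0000 cont=3.1376 V=3.1376[hold]  S*(2)=67.1129
k=1: j=0 S=83.6492 intr=27.4908 cont=29.5400 V=29.5400[hold]; j=1 S=129.9492 intr=0.0000 cont=9.6379 V=9.6379[hold]  S*(1)=-
k=0: j=0 S=104.2600 intr=6.8800 cont=19.0522 V=19.0522[hold]  S*(0)=-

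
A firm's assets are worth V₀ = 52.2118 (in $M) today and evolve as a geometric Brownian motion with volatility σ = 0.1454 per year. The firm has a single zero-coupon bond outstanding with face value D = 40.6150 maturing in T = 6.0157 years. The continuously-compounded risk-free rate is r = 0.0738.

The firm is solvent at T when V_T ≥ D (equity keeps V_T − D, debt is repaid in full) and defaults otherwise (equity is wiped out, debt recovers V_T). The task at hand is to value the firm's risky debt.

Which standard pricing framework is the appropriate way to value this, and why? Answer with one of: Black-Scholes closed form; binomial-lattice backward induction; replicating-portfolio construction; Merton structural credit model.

Key observation: with the firm-asset dynamics (V₀ = 52.2118) and a single zero-coupon liability of face 40.6150 given, debt value, spread, and default probability all derive from the option view of the balance sheet.

framework: Merton structural credit model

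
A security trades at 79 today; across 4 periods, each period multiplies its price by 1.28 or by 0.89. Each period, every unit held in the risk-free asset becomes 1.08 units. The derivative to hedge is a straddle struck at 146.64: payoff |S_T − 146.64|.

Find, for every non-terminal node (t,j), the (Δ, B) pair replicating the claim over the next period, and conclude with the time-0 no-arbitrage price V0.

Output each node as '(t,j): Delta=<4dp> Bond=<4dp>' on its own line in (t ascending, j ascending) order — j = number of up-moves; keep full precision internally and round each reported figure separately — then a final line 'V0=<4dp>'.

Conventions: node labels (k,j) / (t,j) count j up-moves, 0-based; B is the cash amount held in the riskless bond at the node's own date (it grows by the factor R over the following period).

Under the risk-neutral measure, an up-move has probability p* = (R−d)/(u−d) = 0.4872 and values discount at R = 1.08.
Payoffs at expiry: V(4,0)=97.0736, V(4,1)=75.3535, V(4,2)=44.1156, V(4,3)=0.8108, V(4,4)=65.4240
Node (3,0) S=55.6926: V=(p*·75.3535+(1−p*)·97.0736)/1.08=80.0852; Δ=(75.3535−97.0736)/(71.2865−49.5664)=-1.0000; B=V−Δ·S=135.7778
Node (3,1) S=80.0972: V=(p*·44.1156+(1−p*)·75.3535)/1.08=55.6806; Δ=(44.1156−75.3535)/(102.5244−71.2865)=-1.0000; B=V−Δ·S=135.7778
Node (3,2) S=115.1959: V=(p*·0.8108+(1−p*)·44.1156)/1.08=21.3133; Δ=(0.8108−44.1156)/(147.4508−102.5244)=-0.9639; B=V−Δ·S=132.3515
Node (3,3) S=165.6750: V=(p*·65.4240+(1−p*)·0.8108)/1.08=29.8972; Δ=(65.4240−0.8108)/(212.0640−147.4508)=1.0000; B=V−Δ·S=-135.7778
Node (2,0) S=62.5759: V=(p*·55.6806+(1−p*)·80.0852)/1.08=63.1443; Δ=(55.6806−80.0852)/(80.0972−55.6926)=-1.0000; B=V−Δ·S=125.7202
Node (2,1) S=89.9968: V=(p*·21.3133+(1−p*)·55.6806)/1.08=36.0533; Δ=(21.3133−55.6806)/(115.1959−80.0972)=-0.9792; B=V−Δ·S=124.1746
Node (2,2) S=129.4336: V=(p*·29.8972+(1−p*)·21.3133)/1.08=23.6067; Δ=(29.8972−21.3133)/(165.6750−115.1959)=0.1700; B=V−Δ·S=1.5967
Node (1,0) S=70.3100: V=(p*·36.0533+(1−p*)·63.1443)/1.08=46.2464; Δ=(36.0533−63.1443)/(89.9968−62.5759)=-0.9880; B=V−Δ·S=115.7104
Node (1,1) S=101.1200: V=(p*·23.6067+(1−p*)·36.0533)/1.08=27.7681; Δ=(23.6067−36.0533)/(129.4336−89.9968)=-0.3156; B=V−Δ·S=59.6825
Node (0,0) S=79.0000: V=(p*·27.7681+(1−p*)·46.2464)/1.08=34.4853; Δ=(27.7681−46.2464)/(101.1200−70.3100)=-0.5997; B=V−Δ·S=81.8655
Sanity check at the root: Δ(0,0)·S0 + B(0,0) reproduces V0 = 34.4853.

(0,0): Delta=-0.5997 Bond=81.8655
(1,0): Delta=-0.9880 Bond=115.7104
(1,1): Delta=-0.3156 Bond=59.6825
(2,0): Delta=-1.0000 Bond=125.7202
(2,1): Delta=-0.9792 Bond=124.1746
(2,2): Delta=0.1700 Bond=1.5967
(3,0): Delta=-1.0000 Bond=135.7778
(3,1): Delta=-1.0000 Bond=135.7778
(3,2): Delta=-0.9639 Bond=132.3515
(3,3): Delta=1.0000 Bond=-135.7778
V0=34.4853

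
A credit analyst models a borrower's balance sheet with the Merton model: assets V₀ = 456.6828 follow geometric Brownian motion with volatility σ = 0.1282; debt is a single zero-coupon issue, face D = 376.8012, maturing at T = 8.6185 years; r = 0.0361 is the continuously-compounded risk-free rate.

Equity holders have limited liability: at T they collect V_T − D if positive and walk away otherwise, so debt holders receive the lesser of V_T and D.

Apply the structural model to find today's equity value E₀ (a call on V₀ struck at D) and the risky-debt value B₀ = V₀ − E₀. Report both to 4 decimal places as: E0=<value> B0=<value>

E0=186.1759 B0=270.5069

Work the structural quantities from V₀ = 456.6828 against face 376.8012:
d₁ = [ln(V₀/D) + (r + σ²/2)T] / (σ√T)
   = [ln(456.6828/376.8012) + (0.0361 + 0.5·0.1282²)·8.6185] / (0.1282·√8.6185)
   = [0.192271 + 0.381951] / 0.376360 = 1.525726
d₂ = d₁ − σ√T = 1.525726 − 0.376360 = 1.149366
N(d₁) = 0.936461,  N(d₂) = 0.874797,  e^(−rT) = 0.732620
E₀ = V₀·N(d₁) − D·e^(−rT)·N(d₂)
   = 456.6828·0.936461 − 376.8012·0.732620·0.874797 = 186.175888
B₀ = V₀ − E₀ = 456.6828 − 186.175888 = 270.506912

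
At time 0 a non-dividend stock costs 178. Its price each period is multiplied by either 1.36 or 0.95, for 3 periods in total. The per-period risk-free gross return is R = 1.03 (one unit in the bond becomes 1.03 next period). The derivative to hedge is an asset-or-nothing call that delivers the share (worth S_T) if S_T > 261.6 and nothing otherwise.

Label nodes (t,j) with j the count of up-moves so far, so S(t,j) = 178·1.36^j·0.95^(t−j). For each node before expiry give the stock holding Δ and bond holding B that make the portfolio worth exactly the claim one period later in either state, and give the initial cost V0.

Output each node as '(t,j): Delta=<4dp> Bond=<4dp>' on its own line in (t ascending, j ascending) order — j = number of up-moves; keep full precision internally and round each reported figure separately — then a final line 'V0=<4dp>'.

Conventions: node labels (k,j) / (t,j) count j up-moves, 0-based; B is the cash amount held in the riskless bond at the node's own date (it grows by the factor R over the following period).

Under the risk-neutral measure, an up-move has probability p* = (R−d)/(u−d) = 0.1951 and values discount at R = 1.03.
At maturity the claim pays: V(3,0)=0.0000, V(3,1)=0.0000, V(3,2)=312.7674, V(3,3)=447.7512
  t=2,j=0: stock 160.6450 → up 218.4772 (V=0.0000), down 152.6127 (V=0.0000). Price 0.0000; hedge Δ=0.0000, bond B=0.0000.
  t=2,j=1: stock 229.9760 → up 312.7674 (V=312.7674), down 218.4772 (V=0.0000). Price 59.2503; hedge Δ=3.3171, bond B=-703.5970.
  t=2,j=2: stock 329.2288 → up 447.7512 (V=447.7512), down 312.7674 (V=312.7674). Price 329.2288; hedge Δ=1.0000, bond B=0.0000.
  t=1,j=0: stock 169.1000 → up 229.9760 (V=59.2503), down 160.6450 (V=0.0000). Price 11.2243; hedge Δ=0.8546, bond B=-133.2886.
  t=1,j=1: stock 242.0800 → up 329.2288 (V=329.2288), down 229.9760 (V=59.2503). Price 108.6689; hedge Δ=2.7201, bond B=-549.8153.
  t=0,j=0: stock 178.0000 → up 242.0800 (V=108.6689), down 169.1000 (V=11.2243). Price 29.3572; hedge Δ=1.3352, bond B=-208.3127.
As a check, the time-0 holding Δ(0,0)·S0 + B(0,0) comes to 29.3572 — exactly V0.

(0,0): Delta=1.3352 Bond=-208.3127
(1,0): Delta=0.8546 Bond=-133.2886
(1,1): Delta=2.7201 Bond=-549.8153
(2,0): Delta=0.0000 Bond=0.0000
(2,1): Delta=3.3171 Bond=-703.5970
(2,2): Delta=1.0000 Bond=0.0000
V0=29.3572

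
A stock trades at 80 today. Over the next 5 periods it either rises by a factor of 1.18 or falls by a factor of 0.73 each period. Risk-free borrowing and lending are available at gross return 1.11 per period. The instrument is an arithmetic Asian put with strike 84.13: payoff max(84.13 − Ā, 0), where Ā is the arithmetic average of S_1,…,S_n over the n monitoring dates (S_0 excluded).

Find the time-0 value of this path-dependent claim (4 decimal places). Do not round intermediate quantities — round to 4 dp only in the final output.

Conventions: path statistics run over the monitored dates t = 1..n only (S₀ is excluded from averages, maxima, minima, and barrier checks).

price = 1.4060

Set p* = 0.8444 (from d < R < u); the path-dependent value is the discounted p*-expectation over all price paths.
Enumerate all 2^5 = 32 price paths (U = up ×1.18, D = down ×0.73); each path with k up-moves has probability p*^k·(1−p*)^(5−k).
DDDDD: Ā=34.2913, payoff=49.8387, prob=0.000091
UDDDD: Ā=55.4298, payoff=28.7002, prob=0.000494
DUDDD: Ā=48.2298, payoff=35.9002, prob=0.000494
UUDDD: Ā=77.9605, payoff=6.1695, prob=0.002684
DDUDD: Ā=42.9738, payoff=41.1562, prob=0.000494
UDUDD: Ā=69.4645, payoff=14.6655, prob=0.002684
DUUDD: Ā=62.2645, payoff=21.8655, prob=0.002684
UUUDD: Ā=100.6467, payoff=0.0000, prob=0.014571
DDDUD: Ā=39.1369, payoff=44.9931, prob=0.000494
UDDUD: Ā=63.2624, payoff=20.8676, prob=0.002684
DUDUD: Ā=56.0624, payoff=28.0676, prob=0.002684
UUDUD: Ā=90.6214, payoff=0.0000, prob=0.014571
DDUUD: Ā=50.8064, payoff=33.3236, prob=0.002684
UDUUD: Ā=82.1254, payoff=2.0046, prob=0.014571
DUUUD: Ā=74.9254, payoff=9.2046, prob=0.014571
UUUUD: Ā=121.1123, payoff=0.0000, prob=0.079099
DDDDU: Ā=36.3360, payoff=47.7940, prob=0.000494
UDDDU: Ā=58.7349, payoff=25.3951, prob=0.002684
DUDDU: Ā=51.5349, payoff=32.5951, prob=0.002684
UUDDU: Ā=83.3029, payoff=0.8271, prob=0.014571
DDUDU: Ā=46.2789, payoff=37.8511, prob=0.002684
UDUDU: Ā=74.8069, payoff=9.3231, prob=0.014571
DUUDU: Ā=67.6069, payoff=16.5231, prob=0.014571
UUUDU: Ā=109.2824, payoff=0.0000, prob=0.079099
DDDUU: Ā=42.4420, payoff=41.6880, prob=0.002684
UDDUU: Ā=68.6049, payoff=15.5251, prob=0.014571
DUDUU: Ā=61.4049, payoff=22.7251, prob=0.014571
UUDUU: Ā=99.2572, payoff=0.0000, prob=0.079099
DDUUU: Ā=56.1489, payoff=27.9811, prob=0.014571
UDUUU: Ā=90.7612, payoff=0.0000, prob=0.079099
DUUUU: Ā=83.5612, payoff=0.5688, prob=0.079099
UUUUU: Ā=135.0715, payoff=0.0000, prob=0.429393
Price = Σ prob·payoff / R^5 = 2.369272 / 1.685058 = 1.4060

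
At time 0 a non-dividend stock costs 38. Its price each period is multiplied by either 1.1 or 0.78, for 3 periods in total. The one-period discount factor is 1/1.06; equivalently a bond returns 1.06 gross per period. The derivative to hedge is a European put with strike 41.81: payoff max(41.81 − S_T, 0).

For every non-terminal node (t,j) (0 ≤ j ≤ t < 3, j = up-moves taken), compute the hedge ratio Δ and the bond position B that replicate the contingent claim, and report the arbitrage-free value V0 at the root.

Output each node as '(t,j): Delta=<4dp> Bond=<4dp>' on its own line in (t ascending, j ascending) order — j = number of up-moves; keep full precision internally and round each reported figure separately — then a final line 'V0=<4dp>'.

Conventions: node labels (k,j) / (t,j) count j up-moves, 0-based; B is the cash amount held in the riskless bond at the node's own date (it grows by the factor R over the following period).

(0,0): Delta=-0.5087 Bond=21.3658
(1,0): Delta=-1.0000 Bond=37.2108
(1,1): Delta=-0.4589 Bond=20.5674
(2,0): Delta=-1.0000 Bond=39.4434
(2,1): Delta=-1.0000 Bond=39.4434
(2,2): Delta=-0.4041 Bond=19.2811
V0=2.0363

Under the risk-neutral measure, an up-move has probability p* = (R−d)/(u−d) = 0.8750 and values discount at R = 1.06.
Terminal payoffs: V(3,0)=23.7770, V(3,1)=16.3789, V(3,2)=5.9456, V(3,3)=0.0000
(2,0): S=23.1192. Δ = (V_up−V_dn)/(S_up−S_dn) = (16.3789−23.7770)/(25.4311−18.0330) = -1.0000. V = [p*·16.3789 + (1−p*)·23.7770]/1.06 = 16.3242. B = V − Δ·S = 39.4434.
(2,1): S=32.6040. Δ = (V_up−V_dn)/(S_up−S_dn) = (5.9456−16.3789)/(35.8644−25.4311) = -1.0000. V = [p*·5.9456 + (1−p*)·16.3789]/1.06 = 6.8394. B = V − Δ·S = 39.4434.
(2,2): S=45.9800. Δ = (V_up−V_dn)/(S_up−S_dn) = (0.0000−5.9456)/(50.5780−35.8644) = -0.4041. V = [p*·0.0000 + (1−p*)·5.9456]/1.06 = 0.7011. B = V − Δ·S = 19.2811.
(1,0): S=29.6400. Δ = (V_up−V_dn)/(S_up−S_dn) = (6.8394−16.3242)/(32.6040−23.1192) = -1.0000. V = [p*·6.8394 + (1−p*)·16.3242]/1.06 = 7.5708. B = V − Δ·S = 37.2108.
(1,1): S=41.8000. Δ = (V_up−V_dn)/(S_up−S_dn) = (0.7011−6.8394)/(45.9800−32.6040) = -0.4589. V = [p*·0.7011 + (1−p*)·6.8394]/1.06 = 1.3853. B = V − Δ·S = 20.5674.
(0,0): S=38.0000. Δ = (V_up−V_dn)/(S_up−S_dn) = (1.3853−7.5708)/(41.8000−29.6400) = -0.5087. V = [p*·1.3853 + (1−p*)·7.5708]/1.06 = 2.0363. B = V − Δ·S = 21.3658.
Verification: the root portfolio costs Δ(0,0)·S0 + B(0,0) = 2.0363, matching V0.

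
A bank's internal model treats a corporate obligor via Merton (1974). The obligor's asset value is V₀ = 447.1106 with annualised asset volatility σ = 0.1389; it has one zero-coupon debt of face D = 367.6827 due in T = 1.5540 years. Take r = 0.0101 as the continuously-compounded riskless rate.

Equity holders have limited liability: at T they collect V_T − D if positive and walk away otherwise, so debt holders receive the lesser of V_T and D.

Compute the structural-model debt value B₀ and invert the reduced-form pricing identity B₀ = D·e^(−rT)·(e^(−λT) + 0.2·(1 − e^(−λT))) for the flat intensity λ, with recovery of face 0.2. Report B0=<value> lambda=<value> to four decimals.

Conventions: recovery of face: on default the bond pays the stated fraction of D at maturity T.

With assets at 447.1106 and a single debt payment of 367.6827 at 1.5540 years:
d₁ = [ln(V₀/D) + (r + σ²/2)T] / (σ√T)
   = [ln(447.1106/367.6827) + (0.0101 + 0.5·0.1389²)·1.5540] / (0.1389·√1.5540)
   = [0.195586 + 0.030686] / 0.173152 = 1.306781
d₂ = d₁ − σ√T = 1.306781 − 0.173152 = 1.133629
N(d₁) = 0.904356,  N(d₂) = 0.871525,  e^(−rT) = 0.984427
E₀ = V₀·N(d₁) − D·e^(−rT)·N(d₂)
   = 447.1106·0.904356 − 367.6827·0.984427·0.871525 = 88.892977
B₀ = V₀ − E₀ = 447.1106 − 88.892977 = 358.217623
e^(−λT) = (B₀·e^(rT)/D − 0.2)/(1 − 0.2) = (358.2176·1.015819/367.6827 − 0.2)/0.8 = 0.98708677
λ = −ln(0.98708677)/1.5540 = 0.008364

B0=358.2176 lambda=0.0084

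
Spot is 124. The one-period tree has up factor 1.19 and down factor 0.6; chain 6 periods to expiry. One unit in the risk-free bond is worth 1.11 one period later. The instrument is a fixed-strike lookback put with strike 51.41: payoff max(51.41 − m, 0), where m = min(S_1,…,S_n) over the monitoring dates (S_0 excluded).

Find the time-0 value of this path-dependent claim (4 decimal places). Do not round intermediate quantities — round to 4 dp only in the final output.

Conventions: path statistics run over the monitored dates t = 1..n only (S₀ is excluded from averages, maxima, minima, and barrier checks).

No-arbitrage gives p* = (R−d)/(u−d) = 0.8644: enumerate every path, weight its payoff by its p*-probability, and discount by R^6.
Enumerate all 2^6 = 64 price paths (U = up ×1.19, D = down ×0.6); each path with k up-moves has probability p*^k·(1−p*)^(6−k).
DDDDDD: m=5.7853, payoff=45.6247, prob=0.000006
UDDDDD: m=11.4743, payoff=39.9357, prob=0.000040
DUDDDD: m=11.4743, payoff=39.9357, prob=0.000040
UUDDDD: m=22.7573, payoff=28.6527, prob=0.000253
DDUDDD: m=11.4743, payoff=39.9357, prob=0.000040
UDUDDD: m=22.7573, payoff=28.6527, prob=0.000253
DUUDDD: m=22.7573, payoff=28.6527, prob=0.000253
UUUDDD: m=45.1353, payoff=6.2747, prob=0.001610
DDDUDD: m=11.4743, payoff=39.9357, prob=0.000040
UDDUDD: m=22.7573, payoff=28.6527, prob=0.000253
DUDUDD: m=22.7573, payoff=28.6527, prob=0.000253
UUDUDD: m=45.1353, payoff=6.2747, prob=0.001610
DDUUDD: m=22.7573, payoff=28.6527, prob=0.000253
UDUUDD: m=45.1353, payoff=6.2747, prob=0.001610
DUUUDD: m=45.1353, payoff=6.2747, prob=0.001610
UUUUDD: m=89.5183, payoff=0.0000, prob=0.010265
DDDDUD: m=11.4743, payoff=39.9357, prob=0.000040
UDDDUD: m=22.7573, payoff=28.6527, prob=0.000253
DUDDUD: m=22.7573, payoff=28.6527, prob=0.000253
UUDDUD: m=45.1353, payoff=6.2747, prob=0.001610
DDUDUD: m=22.7573, payoff=28.6527, prob=0.000253
UDUDUD: m=45.1353, payoff=6.2747, prob=0.001610
DUUDUD: m=45.1353, payoff=6.2747, prob=0.001610
UUUDUD: m=89.5183, payoff=0.0000, prob=0.010265
DDDUUD: m=22.7573, payoff=28.6527, prob=0.000253
UDDUUD: m=45.1353, payoff=6.2747, prob=0.001610
DUDUUD: m=45.1353, payoff=6.2747, prob=0.001610
UUDUUD: m=89.5183, payoff=0.0000, prob=0.010265
DDUUUD: m=44.6400, payoff=6.7700, prob=0.001610
UDUUUD: m=88.5360, payoff=0.0000, prob=0.010265
DUUUUD: m=74.4000, payoff=0.0000, prob=0.010265
UUUUUD: m=147.5600, payoff=0.0000, prob=0.065438
DDDDDU: m=9.6422, payoff=41.7678, prob=0.000040
UDDDDU: m=19.1238, payoff=32.2862, prob=0.000253
DUDDDU: m=19.1238, payoff=32.2862, prob=0.000253
UUDDDU: m=37.9288, payoff=13.4812, prob=0.001610
DDUDDU: m=19.1238, payoff=32.2862, prob=0.000253
UDUDDU: m=37.9288, payoff=13.4812, prob=0.001610
DUUDDU: m=37.9288, payoff=13.4812, prob=0.001610
UUUDDU: m=75.2255, payoff=0.0000, prob=0.010265
DDDUDU: m=19.1238, payoff=32.2862, prob=0.000253
UDDUDU: m=37.9288, payoff=13.4812, prob=0.001610
DUDUDU: m=37.9288, payoff=13.4812, prob=0.001610
UUDUDU: m=75.2255, payoff=0.0000, prob=0.010265
DDUUDU: m=37.9288, payoff=13.4812, prob=0.001610
UDUUDU: m=75.2255, payoff=0.0000, prob=0.010265
DUUUDU: m=74.4000, payoff=0.0000, prob=0.010265
UUUUDU: m=147.5600, payoff=0.0000, prob=0.065438
DDDDUU: m=16.0704, payoff=35.3396, prob=0.000253
UDDDUU: m=31.8730, payoff=19.5370, prob=0.001610
DUDDUU: m=31.8730, payoff=19.5370, prob=0.001610
UUDDUU: m=63.2147, payoff=0.0000, prob=0.010265
DDUDUU: m=31.8730, payoff=19.5370, prob=0.001610
UDUDUU: m=63.2147, payoff=0.0000, prob=0.010265
DUUDUU: m=63.2147, payoff=0.0000, prob=0.010265
UUUDUU: m=125.3758, payoff=0.0000, prob=0.065438
DDDUUU: m=26.7840, payoff=24.6260, prob=0.001610
UDDUUU: m=53.1216, payoff=0.0000, prob=0.010265
DUDUUU: m=53.1216, payoff=0.0000, prob=0.010265
UUDUUU: m=105.3578, payoff=0.0000, prob=0.065438
DDUUUU: m=44.6400, payoff=6.7700, prob=0.010265
UDUUUU: m=88.5360, payoff=0.0000, prob=0.065438
DUUUUU: m=74.4000, payoff=0.0000, prob=0.065438
UUUUUU: m=147.5600, payoff=0.0000, prob=0.417166
Price = Σ prob·payoff / R^6 = 0.559352 / 1.870415 = 0.2991

price = 0.2991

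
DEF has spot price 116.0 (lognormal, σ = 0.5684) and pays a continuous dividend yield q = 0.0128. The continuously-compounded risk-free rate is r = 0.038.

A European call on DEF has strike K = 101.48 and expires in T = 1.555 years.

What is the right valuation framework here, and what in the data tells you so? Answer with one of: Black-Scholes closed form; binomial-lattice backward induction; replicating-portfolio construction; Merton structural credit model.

Key observation: a European-exercise option on DEF struck at 101.48 — a GBM underlying with constant parameters — admits an analytic price: the data contain no early exercise, no discrete tree, no debt structure.

framework: Black-Scholes closed form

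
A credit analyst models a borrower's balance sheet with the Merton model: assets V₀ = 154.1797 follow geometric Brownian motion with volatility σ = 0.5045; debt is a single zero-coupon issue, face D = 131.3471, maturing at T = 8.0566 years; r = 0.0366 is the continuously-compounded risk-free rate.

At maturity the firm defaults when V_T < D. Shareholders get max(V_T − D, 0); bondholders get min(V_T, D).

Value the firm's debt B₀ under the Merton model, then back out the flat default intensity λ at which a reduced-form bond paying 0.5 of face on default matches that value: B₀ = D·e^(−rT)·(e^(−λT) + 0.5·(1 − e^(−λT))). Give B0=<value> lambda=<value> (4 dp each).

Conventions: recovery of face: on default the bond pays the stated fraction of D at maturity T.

Apply the equity-as-call identities (strike 131.3471, horizon 8.0566 years):
d₁ = [ln(V₀/D) + (r + σ²/2)T] / (σ√T)
   = [ln(154.1797/131.3471) + (0.0366 + 0.5·0.5045²)·8.0566] / (0.5045·√8.0566)
   = [0.160275 + 1.320155] / 1.431980 = 1.033835
d₂ = d₁ − σ√T = 1.033835 − 1.431980 = -0.398146
N(d₁) = 0.849393,  N(d₂) = 0.345261,  e^(−rT) = 0.744627
E₀ = V₀·N(d₁) − D·e^(−rT)·N(d₂)
   = 154.1797·0.849393 − 131.3471·0.744627·0.345261 = 97.191039
B₀ = V₀ − E₀ = 154.1797 − 97.191039 = 56.988661
e^(−λT) = (B₀·e^(rT)/D − 0.5)/(1 − 0.5) = (56.9887·1.342954/131.3471 − 0.5)/0.5 = 0.16535796
λ = −ln(0.16535796)/8.0566 = 0.223375

B0=56.9887 lambda=0.2234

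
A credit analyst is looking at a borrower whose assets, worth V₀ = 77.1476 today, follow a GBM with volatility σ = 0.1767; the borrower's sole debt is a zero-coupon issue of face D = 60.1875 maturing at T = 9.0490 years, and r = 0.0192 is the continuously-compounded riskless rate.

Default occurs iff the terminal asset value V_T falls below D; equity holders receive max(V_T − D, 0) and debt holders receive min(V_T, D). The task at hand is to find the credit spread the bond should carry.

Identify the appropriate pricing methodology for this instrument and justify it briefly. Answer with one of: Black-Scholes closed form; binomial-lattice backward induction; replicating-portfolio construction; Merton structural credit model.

framework: Merton structural credit model

Key observation: assets follow a GBM and default happens iff V_T < 60.1875; valuing claims on that split (equity as a call, risky debt as the residual) is the structural model's definition.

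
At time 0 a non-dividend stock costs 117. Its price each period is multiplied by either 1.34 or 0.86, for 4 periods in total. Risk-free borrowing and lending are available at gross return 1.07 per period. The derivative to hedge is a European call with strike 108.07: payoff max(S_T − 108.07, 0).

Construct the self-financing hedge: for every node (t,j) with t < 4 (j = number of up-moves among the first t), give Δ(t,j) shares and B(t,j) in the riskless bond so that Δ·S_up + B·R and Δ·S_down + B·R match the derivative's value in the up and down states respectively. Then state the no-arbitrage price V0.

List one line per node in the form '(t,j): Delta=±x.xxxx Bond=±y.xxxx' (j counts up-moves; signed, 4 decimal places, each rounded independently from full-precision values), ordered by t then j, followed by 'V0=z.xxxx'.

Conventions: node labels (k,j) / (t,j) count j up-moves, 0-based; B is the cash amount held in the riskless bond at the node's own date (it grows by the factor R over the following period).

(0,0): Delta=0.8572 Bond=-60.3881
(1,0): Delta=0.7213 Bond=-50.9403
(1,1): Delta=0.9693 Bond=-82.1973
(2,0): Delta=0.4657 Bond=-32.3900
(2,1): Delta=0.9322 Bond=-82.9411
(2,2): Delta=1.0000 Bond=-94.3925
(3,0): Delta=0.0000 Bond=0.0000
(3,1): Delta=0.8500 Bond=-79.2168
(3,2): Delta=1.0000 Bond=-101.0000
(3,3): Delta=1.0000 Bond=-101.0000
V0=39.9037

No-arbitrage ⇒ martingale measure with p* = (R−d)/(u−d) = 0.4375.
At maturity the claim pays: V(4,0)=0.0000, V(4,1)=0.0000, V(4,2)=47.3090, V(4,3)=134.0322, V(4,4)=269.1590
(3,0): S=74.4186. Δ = (V_up−V_dn)/(S_up−S_dn) = (0.0000−0.0000)/(99.7209−64.0000) = 0.0000. V = [p*·0.0000 + (1−p*)·0.0000]/1.07 = 0.0000. B = V − Δ·S = 0.0000.
(3,1): S=115.9545. Δ = (V_up−V_dn)/(S_up−S_dn) = (47.3090−0.0000)/(155.3790−99.7209) = 0.8500. V = [p*·47.3090 + (1−p*)·0.0000]/1.07 = 19.3436. B = V − Δ·S = -79.2168.
(3,2): S=180.6733. Δ = (V_up−V_dn)/(S_up−S_dn) = (134.0322−47.3090)/(242.1022−155.3790) = 1.0000. V = [p*·134.0322 + (1−p*)·47.3090]/1.07 = 79.6733. B = V − Δ·S = -101.0000.
(3,3): S=281.5142. Δ = (V_up−V_dn)/(S_up−S_dn) = (269.1590−134.0322)/(377.2290−242.1022) = 1.0000. V = [p*·269.1590 + (1−p*)·134.0322]/1.07 = 180.5142. B = V − Δ·S = -101.0000.
(2,0): S=86.5332. Δ = (V_up−V_dn)/(S_up−S_dn) = (19.3436−0.0000)/(115.9545−74.4186) = 0.4657. V = [p*·19.3436 + (1−p*)·0.0000]/1.07 = 7.9092. B = V − Δ·S = -32.3900.
(2,1): S=134.8308. Δ = (V_up−V_dn)/(S_up−S_dn) = (79.6733−19.3436)/(180.6733−115.9545) = 0.9322. V = [p*·79.6733 + (1−p*)·19.3436]/1.07 = 42.7457. B = V − Δ·S = -82.9411.
(2,2): S=210.0852. Δ = (V_up−V_dn)/(S_up−S_dn) = (180.5142−79.6733)/(281.5142−180.6733) = 1.0000. V = [p*·180.5142 + (1−p*)·79.6733]/1.07 = 115.6927. B = V − Δ·S = -94.3925.
(1,0): S=100.6200. Δ = (V_up−V_dn)/(S_up−S_dn) = (42.7457−7.9092)/(134.8308−86.5332) = 0.7213. V = [p*·42.7457 + (1−p*)·7.9092]/1.07 = 21.6357. B = V − Δ·S = -50.9403.
(1,1): S=156.7800. Δ = (V_up−V_dn)/(S_up−S_dn) = (115.6927−42.7457)/(210.0852−134.8308) = 0.9693. V = [p*·115.6927 + (1−p*)·42.7457]/1.07 = 69.7757. B = V − Δ·S = -82.1973.
(0,0): S=117.0000. Δ = (V_up−V_dn)/(S_up−S_dn) = (69.7757−21.6357)/(156.7800−100.6200) = 0.8572. V = [p*·69.7757 + (1−p*)·21.6357]/1.07 = 39.9037. B = V − Δ·S = -60.3881.
Verification: the root portfolio costs Δ(0,0)·S0 + B(0,0) = 39.9037, matching V0.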